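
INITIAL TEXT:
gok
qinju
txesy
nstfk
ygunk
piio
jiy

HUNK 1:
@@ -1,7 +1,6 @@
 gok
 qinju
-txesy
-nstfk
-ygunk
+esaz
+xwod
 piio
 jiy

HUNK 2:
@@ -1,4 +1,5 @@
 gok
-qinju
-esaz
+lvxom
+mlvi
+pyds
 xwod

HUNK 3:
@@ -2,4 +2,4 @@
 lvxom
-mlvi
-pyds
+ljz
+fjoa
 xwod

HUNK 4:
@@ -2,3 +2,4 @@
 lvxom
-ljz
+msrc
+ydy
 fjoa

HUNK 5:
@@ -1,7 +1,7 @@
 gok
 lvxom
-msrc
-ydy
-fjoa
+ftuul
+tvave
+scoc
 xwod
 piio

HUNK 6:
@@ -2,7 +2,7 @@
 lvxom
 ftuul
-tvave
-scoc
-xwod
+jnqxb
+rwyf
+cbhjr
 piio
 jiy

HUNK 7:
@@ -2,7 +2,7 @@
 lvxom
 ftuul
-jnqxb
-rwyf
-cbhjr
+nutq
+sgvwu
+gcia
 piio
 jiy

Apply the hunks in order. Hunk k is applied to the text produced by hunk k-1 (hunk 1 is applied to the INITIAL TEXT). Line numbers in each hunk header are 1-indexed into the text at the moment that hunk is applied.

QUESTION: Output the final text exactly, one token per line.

Hunk 1: at line 1 remove [txesy,nstfk,ygunk] add [esaz,xwod] -> 6 lines: gok qinju esaz xwod piio jiy
Hunk 2: at line 1 remove [qinju,esaz] add [lvxom,mlvi,pyds] -> 7 lines: gok lvxom mlvi pyds xwod piio jiy
Hunk 3: at line 2 remove [mlvi,pyds] add [ljz,fjoa] -> 7 lines: gok lvxom ljz fjoa xwod piio jiy
Hunk 4: at line 2 remove [ljz] add [msrc,ydy] -> 8 lines: gok lvxom msrc ydy fjoa xwod piio jiy
Hunk 5: at line 1 remove [msrc,ydy,fjoa] add [ftuul,tvave,scoc] -> 8 lines: gok lvxom ftuul tvave scoc xwod piio jiy
Hunk 6: at line 2 remove [tvave,scoc,xwod] add [jnqxb,rwyf,cbhjr] -> 8 lines: gok lvxom ftuul jnqxb rwyf cbhjr piio jiy
Hunk 7: at line 2 remove [jnqxb,rwyf,cbhjr] add [nutq,sgvwu,gcia] -> 8 lines: gok lvxom ftuul nutq sgvwu gcia piio jiy

Answer: gok
lvxom
ftuul
nutq
sgvwu
gcia
piio
jiy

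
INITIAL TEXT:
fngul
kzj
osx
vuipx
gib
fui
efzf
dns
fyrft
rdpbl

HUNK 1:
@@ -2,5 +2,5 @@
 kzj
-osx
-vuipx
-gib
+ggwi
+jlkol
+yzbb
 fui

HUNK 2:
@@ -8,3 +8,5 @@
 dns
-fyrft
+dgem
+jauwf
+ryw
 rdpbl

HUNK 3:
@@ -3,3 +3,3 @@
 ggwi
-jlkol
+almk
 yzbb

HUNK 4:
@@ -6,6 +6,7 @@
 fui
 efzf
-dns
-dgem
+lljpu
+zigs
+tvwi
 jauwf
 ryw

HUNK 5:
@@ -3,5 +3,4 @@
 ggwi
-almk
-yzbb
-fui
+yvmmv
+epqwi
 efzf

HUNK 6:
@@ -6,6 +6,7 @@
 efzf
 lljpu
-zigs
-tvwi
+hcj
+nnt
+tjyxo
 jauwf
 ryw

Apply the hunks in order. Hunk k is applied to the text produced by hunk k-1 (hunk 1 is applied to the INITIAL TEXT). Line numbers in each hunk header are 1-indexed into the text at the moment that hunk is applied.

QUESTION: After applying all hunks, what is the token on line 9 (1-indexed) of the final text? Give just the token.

Answer: nnt

Derivation:
Hunk 1: at line 2 remove [osx,vuipx,gib] add [ggwi,jlkol,yzbb] -> 10 lines: fngul kzj ggwi jlkol yzbb fui efzf dns fyrft rdpbl
Hunk 2: at line 8 remove [fyrft] add [dgem,jauwf,ryw] -> 12 lines: fngul kzj ggwi jlkol yzbb fui efzf dns dgem jauwf ryw rdpbl
Hunk 3: at line 3 remove [jlkol] add [almk] -> 12 lines: fngul kzj ggwi almk yzbb fui efzf dns dgem jauwf ryw rdpbl
Hunk 4: at line 6 remove [dns,dgem] add [lljpu,zigs,tvwi] -> 13 lines: fngul kzj ggwi almk yzbb fui efzf lljpu zigs tvwi jauwf ryw rdpbl
Hunk 5: at line 3 remove [almk,yzbb,fui] add [yvmmv,epqwi] -> 12 lines: fngul kzj ggwi yvmmv epqwi efzf lljpu zigs tvwi jauwf ryw rdpbl
Hunk 6: at line 6 remove [zigs,tvwi] add [hcj,nnt,tjyxo] -> 13 lines: fngul kzj ggwi yvmmv epqwi efzf lljpu hcj nnt tjyxo jauwf ryw rdpbl
Final line 9: nnt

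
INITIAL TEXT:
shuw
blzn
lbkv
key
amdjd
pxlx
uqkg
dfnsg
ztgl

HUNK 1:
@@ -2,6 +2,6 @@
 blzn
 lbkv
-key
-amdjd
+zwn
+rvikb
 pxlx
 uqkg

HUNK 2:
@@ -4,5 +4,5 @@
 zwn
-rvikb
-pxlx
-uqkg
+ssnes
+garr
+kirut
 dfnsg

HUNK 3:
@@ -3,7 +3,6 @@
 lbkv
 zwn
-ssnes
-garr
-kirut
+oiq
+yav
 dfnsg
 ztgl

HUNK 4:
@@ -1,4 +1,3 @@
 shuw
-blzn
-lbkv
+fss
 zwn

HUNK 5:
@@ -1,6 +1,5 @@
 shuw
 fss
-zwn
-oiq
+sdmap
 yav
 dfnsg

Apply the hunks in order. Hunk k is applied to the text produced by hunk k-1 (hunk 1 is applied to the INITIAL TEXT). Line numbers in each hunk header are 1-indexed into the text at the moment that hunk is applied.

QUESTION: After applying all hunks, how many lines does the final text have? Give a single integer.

Answer: 6

Derivation:
Hunk 1: at line 2 remove [key,amdjd] add [zwn,rvikb] -> 9 lines: shuw blzn lbkv zwn rvikb pxlx uqkg dfnsg ztgl
Hunk 2: at line 4 remove [rvikb,pxlx,uqkg] add [ssnes,garr,kirut] -> 9 lines: shuw blzn lbkv zwn ssnes garr kirut dfnsg ztgl
Hunk 3: at line 3 remove [ssnes,garr,kirut] add [oiq,yav] -> 8 lines: shuw blzn lbkv zwn oiq yav dfnsg ztgl
Hunk 4: at line 1 remove [blzn,lbkv] add [fss] -> 7 lines: shuw fss zwn oiq yav dfnsg ztgl
Hunk 5: at line 1 remove [zwn,oiq] add [sdmap] -> 6 lines: shuw fss sdmap yav dfnsg ztgl
Final line count: 6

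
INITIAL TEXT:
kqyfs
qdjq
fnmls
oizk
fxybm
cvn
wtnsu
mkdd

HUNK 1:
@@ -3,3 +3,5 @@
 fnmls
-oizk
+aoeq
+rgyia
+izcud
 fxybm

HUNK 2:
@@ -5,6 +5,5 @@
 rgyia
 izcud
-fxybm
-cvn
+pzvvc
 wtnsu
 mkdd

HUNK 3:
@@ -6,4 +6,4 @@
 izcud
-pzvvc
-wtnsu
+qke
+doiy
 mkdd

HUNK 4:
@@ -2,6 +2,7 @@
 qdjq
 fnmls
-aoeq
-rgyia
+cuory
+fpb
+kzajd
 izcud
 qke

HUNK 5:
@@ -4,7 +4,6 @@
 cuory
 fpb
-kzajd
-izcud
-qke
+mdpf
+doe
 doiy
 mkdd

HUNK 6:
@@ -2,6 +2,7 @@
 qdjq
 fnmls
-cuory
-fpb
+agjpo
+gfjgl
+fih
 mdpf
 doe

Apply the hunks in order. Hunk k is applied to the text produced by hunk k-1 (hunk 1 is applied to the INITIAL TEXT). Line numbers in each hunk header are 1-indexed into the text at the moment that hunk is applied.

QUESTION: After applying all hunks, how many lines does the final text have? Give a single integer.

Answer: 10

Derivation:
Hunk 1: at line 3 remove [oizk] add [aoeq,rgyia,izcud] -> 10 lines: kqyfs qdjq fnmls aoeq rgyia izcud fxybm cvn wtnsu mkdd
Hunk 2: at line 5 remove [fxybm,cvn] add [pzvvc] -> 9 lines: kqyfs qdjq fnmls aoeq rgyia izcud pzvvc wtnsu mkdd
Hunk 3: at line 6 remove [pzvvc,wtnsu] add [qke,doiy] -> 9 lines: kqyfs qdjq fnmls aoeq rgyia izcud qke doiy mkdd
Hunk 4: at line 2 remove [aoeq,rgyia] add [cuory,fpb,kzajd] -> 10 lines: kqyfs qdjq fnmls cuory fpb kzajd izcud qke doiy mkdd
Hunk 5: at line 4 remove [kzajd,izcud,qke] add [mdpf,doe] -> 9 lines: kqyfs qdjq fnmls cuory fpb mdpf doe doiy mkdd
Hunk 6: at line 2 remove [cuory,fpb] add [agjpo,gfjgl,fih] -> 10 lines: kqyfs qdjq fnmls agjpo gfjgl fih mdpf doe doiy mkdd
Final line count: 10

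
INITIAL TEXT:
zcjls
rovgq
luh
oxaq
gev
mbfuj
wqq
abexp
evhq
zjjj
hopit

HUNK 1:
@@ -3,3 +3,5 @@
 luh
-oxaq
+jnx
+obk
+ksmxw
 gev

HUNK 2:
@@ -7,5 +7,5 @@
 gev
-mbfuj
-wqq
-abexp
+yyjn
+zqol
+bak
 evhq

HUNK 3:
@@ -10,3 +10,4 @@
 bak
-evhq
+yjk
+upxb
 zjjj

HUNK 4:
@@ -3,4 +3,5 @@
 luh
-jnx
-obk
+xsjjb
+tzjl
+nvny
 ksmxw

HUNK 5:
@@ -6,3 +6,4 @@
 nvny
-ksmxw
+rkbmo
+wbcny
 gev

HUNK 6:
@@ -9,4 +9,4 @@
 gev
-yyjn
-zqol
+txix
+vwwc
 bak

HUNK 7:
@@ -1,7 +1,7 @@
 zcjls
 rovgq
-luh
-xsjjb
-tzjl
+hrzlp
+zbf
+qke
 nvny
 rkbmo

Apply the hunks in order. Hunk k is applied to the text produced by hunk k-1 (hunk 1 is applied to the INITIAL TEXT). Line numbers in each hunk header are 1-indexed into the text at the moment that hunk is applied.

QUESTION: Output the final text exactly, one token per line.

Hunk 1: at line 3 remove [oxaq] add [jnx,obk,ksmxw] -> 13 lines: zcjls rovgq luh jnx obk ksmxw gev mbfuj wqq abexp evhq zjjj hopit
Hunk 2: at line 7 remove [mbfuj,wqq,abexp] add [yyjn,zqol,bak] -> 13 lines: zcjls rovgq luh jnx obk ksmxw gev yyjn zqol bak evhq zjjj hopit
Hunk 3: at line 10 remove [evhq] add [yjk,upxb] -> 14 lines: zcjls rovgq luh jnx obk ksmxw gev yyjn zqol bak yjk upxb zjjj hopit
Hunk 4: at line 3 remove [jnx,obk] add [xsjjb,tzjl,nvny] -> 15 lines: zcjls rovgq luh xsjjb tzjl nvny ksmxw gev yyjn zqol bak yjk upxb zjjj hopit
Hunk 5: at line 6 remove [ksmxw] add [rkbmo,wbcny] -> 16 lines: zcjls rovgq luh xsjjb tzjl nvny rkbmo wbcny gev yyjn zqol bak yjk upxb zjjj hopit
Hunk 6: at line 9 remove [yyjn,zqol] add [txix,vwwc] -> 16 lines: zcjls rovgq luh xsjjb tzjl nvny rkbmo wbcny gev txix vwwc bak yjk upxb zjjj hopit
Hunk 7: at line 1 remove [luh,xsjjb,tzjl] add [hrzlp,zbf,qke] -> 16 lines: zcjls rovgq hrzlp zbf qke nvny rkbmo wbcny gev txix vwwc bak yjk upxb zjjj hopit

Answer: zcjls
rovgq
hrzlp
zbf
qke
nvny
rkbmo
wbcny
gev
txix
vwwc
bak
yjk
upxb
zjjj
hopit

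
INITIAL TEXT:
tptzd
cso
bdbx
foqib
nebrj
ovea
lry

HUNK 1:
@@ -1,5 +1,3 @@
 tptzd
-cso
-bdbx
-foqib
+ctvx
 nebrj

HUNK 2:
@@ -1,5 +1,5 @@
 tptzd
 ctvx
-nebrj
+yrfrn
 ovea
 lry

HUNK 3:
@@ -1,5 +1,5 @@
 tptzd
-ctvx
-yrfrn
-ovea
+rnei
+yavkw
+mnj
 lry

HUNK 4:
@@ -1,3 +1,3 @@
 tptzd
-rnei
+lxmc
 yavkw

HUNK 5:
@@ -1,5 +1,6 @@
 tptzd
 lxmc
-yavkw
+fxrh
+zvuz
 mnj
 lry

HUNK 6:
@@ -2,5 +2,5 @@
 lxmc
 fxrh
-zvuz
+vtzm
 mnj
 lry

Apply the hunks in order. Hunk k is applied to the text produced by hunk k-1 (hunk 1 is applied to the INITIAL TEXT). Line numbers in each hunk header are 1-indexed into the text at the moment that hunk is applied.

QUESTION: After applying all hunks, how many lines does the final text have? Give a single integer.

Hunk 1: at line 1 remove [cso,bdbx,foqib] add [ctvx] -> 5 lines: tptzd ctvx nebrj ovea lry
Hunk 2: at line 1 remove [nebrj] add [yrfrn] -> 5 lines: tptzd ctvx yrfrn ovea lry
Hunk 3: at line 1 remove [ctvx,yrfrn,ovea] add [rnei,yavkw,mnj] -> 5 lines: tptzd rnei yavkw mnj lry
Hunk 4: at line 1 remove [rnei] add [lxmc] -> 5 lines: tptzd lxmc yavkw mnj lry
Hunk 5: at line 1 remove [yavkw] add [fxrh,zvuz] -> 6 lines: tptzd lxmc fxrh zvuz mnj lry
Hunk 6: at line 2 remove [zvuz] add [vtzm] -> 6 lines: tptzd lxmc fxrh vtzm mnj lry
Final line count: 6

Answer: 6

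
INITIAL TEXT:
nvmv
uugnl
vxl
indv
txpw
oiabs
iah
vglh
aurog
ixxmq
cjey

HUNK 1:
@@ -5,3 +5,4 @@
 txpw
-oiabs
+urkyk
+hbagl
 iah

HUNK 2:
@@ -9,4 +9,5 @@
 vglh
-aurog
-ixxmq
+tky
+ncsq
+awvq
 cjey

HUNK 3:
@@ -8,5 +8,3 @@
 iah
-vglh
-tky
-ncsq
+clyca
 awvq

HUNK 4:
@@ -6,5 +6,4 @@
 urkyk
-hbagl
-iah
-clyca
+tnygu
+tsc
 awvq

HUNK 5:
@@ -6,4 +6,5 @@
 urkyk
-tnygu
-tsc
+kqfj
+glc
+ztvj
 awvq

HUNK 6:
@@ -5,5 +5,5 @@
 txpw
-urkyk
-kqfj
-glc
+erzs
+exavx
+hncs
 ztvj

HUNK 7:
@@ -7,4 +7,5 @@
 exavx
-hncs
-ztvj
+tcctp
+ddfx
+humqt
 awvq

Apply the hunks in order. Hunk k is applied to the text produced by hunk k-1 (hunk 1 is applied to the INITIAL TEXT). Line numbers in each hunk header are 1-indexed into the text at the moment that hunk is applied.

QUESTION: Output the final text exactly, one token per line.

Answer: nvmv
uugnl
vxl
indv
txpw
erzs
exavx
tcctp
ddfx
humqt
awvq
cjey

Derivation:
Hunk 1: at line 5 remove [oiabs] add [urkyk,hbagl] -> 12 lines: nvmv uugnl vxl indv txpw urkyk hbagl iah vglh aurog ixxmq cjey
Hunk 2: at line 9 remove [aurog,ixxmq] add [tky,ncsq,awvq] -> 13 lines: nvmv uugnl vxl indv txpw urkyk hbagl iah vglh tky ncsq awvq cjey
Hunk 3: at line 8 remove [vglh,tky,ncsq] add [clyca] -> 11 lines: nvmv uugnl vxl indv txpw urkyk hbagl iah clyca awvq cjey
Hunk 4: at line 6 remove [hbagl,iah,clyca] add [tnygu,tsc] -> 10 lines: nvmv uugnl vxl indv txpw urkyk tnygu tsc awvq cjey
Hunk 5: at line 6 remove [tnygu,tsc] add [kqfj,glc,ztvj] -> 11 lines: nvmv uugnl vxl indv txpw urkyk kqfj glc ztvj awvq cjey
Hunk 6: at line 5 remove [urkyk,kqfj,glc] add [erzs,exavx,hncs] -> 11 lines: nvmv uugnl vxl indv txpw erzs exavx hncs ztvj awvq cjey
Hunk 7: at line 7 remove [hncs,ztvj] add [tcctp,ddfx,humqt] -> 12 lines: nvmv uugnl vxl indv txpw erzs exavx tcctp ddfx humqt awvq cjey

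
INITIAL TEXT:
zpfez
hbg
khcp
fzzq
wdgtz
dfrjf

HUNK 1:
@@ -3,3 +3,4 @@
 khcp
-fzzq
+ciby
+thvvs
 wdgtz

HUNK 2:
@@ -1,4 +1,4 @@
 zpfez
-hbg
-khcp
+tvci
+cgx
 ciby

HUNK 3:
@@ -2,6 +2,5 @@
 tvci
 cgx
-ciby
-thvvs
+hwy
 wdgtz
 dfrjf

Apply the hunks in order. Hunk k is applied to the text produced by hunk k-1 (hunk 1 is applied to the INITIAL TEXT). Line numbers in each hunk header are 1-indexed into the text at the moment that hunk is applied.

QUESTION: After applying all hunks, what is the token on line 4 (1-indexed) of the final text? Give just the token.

Answer: hwy

Derivation:
Hunk 1: at line 3 remove [fzzq] add [ciby,thvvs] -> 7 lines: zpfez hbg khcp ciby thvvs wdgtz dfrjf
Hunk 2: at line 1 remove [hbg,khcp] add [tvci,cgx] -> 7 lines: zpfez tvci cgx ciby thvvs wdgtz dfrjf
Hunk 3: at line 2 remove [ciby,thvvs] add [hwy] -> 6 lines: zpfez tvci cgx hwy wdgtz dfrjf
Final line 4: hwy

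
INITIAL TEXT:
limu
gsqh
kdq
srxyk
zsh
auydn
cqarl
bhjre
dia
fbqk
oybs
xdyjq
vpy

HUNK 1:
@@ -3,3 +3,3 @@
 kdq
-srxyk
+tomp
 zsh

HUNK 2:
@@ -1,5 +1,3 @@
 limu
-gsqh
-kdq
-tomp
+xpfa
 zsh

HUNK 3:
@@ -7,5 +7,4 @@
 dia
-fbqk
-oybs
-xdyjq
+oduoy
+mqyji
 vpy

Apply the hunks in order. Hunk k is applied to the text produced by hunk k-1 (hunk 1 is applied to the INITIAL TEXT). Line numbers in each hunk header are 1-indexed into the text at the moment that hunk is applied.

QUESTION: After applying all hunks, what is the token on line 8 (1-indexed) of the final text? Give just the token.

Answer: oduoy

Derivation:
Hunk 1: at line 3 remove [srxyk] add [tomp] -> 13 lines: limu gsqh kdq tomp zsh auydn cqarl bhjre dia fbqk oybs xdyjq vpy
Hunk 2: at line 1 remove [gsqh,kdq,tomp] add [xpfa] -> 11 lines: limu xpfa zsh auydn cqarl bhjre dia fbqk oybs xdyjq vpy
Hunk 3: at line 7 remove [fbqk,oybs,xdyjq] add [oduoy,mqyji] -> 10 lines: limu xpfa zsh auydn cqarl bhjre dia oduoy mqyji vpy
Final line 8: oduoy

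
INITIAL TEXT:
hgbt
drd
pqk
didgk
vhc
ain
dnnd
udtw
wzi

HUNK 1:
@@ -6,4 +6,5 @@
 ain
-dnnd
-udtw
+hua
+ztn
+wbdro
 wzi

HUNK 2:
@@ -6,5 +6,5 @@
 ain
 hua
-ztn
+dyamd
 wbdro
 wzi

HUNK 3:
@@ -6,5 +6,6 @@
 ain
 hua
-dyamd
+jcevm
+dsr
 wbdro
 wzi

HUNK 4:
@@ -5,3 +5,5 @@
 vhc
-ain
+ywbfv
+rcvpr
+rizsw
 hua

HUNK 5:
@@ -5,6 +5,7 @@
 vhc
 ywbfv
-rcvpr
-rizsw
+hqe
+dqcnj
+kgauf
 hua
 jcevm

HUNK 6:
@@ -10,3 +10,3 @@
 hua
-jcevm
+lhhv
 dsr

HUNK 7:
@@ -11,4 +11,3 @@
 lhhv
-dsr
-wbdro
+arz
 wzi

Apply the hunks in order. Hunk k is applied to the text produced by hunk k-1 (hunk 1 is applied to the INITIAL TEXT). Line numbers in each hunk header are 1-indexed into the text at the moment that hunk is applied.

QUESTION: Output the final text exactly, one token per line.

Answer: hgbt
drd
pqk
didgk
vhc
ywbfv
hqe
dqcnj
kgauf
hua
lhhv
arz
wzi

Derivation:
Hunk 1: at line 6 remove [dnnd,udtw] add [hua,ztn,wbdro] -> 10 lines: hgbt drd pqk didgk vhc ain hua ztn wbdro wzi
Hunk 2: at line 6 remove [ztn] add [dyamd] -> 10 lines: hgbt drd pqk didgk vhc ain hua dyamd wbdro wzi
Hunk 3: at line 6 remove [dyamd] add [jcevm,dsr] -> 11 lines: hgbt drd pqk didgk vhc ain hua jcevm dsr wbdro wzi
Hunk 4: at line 5 remove [ain] add [ywbfv,rcvpr,rizsw] -> 13 lines: hgbt drd pqk didgk vhc ywbfv rcvpr rizsw hua jcevm dsr wbdro wzi
Hunk 5: at line 5 remove [rcvpr,rizsw] add [hqe,dqcnj,kgauf] -> 14 lines: hgbt drd pqk didgk vhc ywbfv hqe dqcnj kgauf hua jcevm dsr wbdro wzi
Hunk 6: at line 10 remove [jcevm] add [lhhv] -> 14 lines: hgbt drd pqk didgk vhc ywbfv hqe dqcnj kgauf hua lhhv dsr wbdro wzi
Hunk 7: at line 11 remove [dsr,wbdro] add [arz] -> 13 lines: hgbt drd pqk didgk vhc ywbfv hqe dqcnj kgauf hua lhhv arz wzi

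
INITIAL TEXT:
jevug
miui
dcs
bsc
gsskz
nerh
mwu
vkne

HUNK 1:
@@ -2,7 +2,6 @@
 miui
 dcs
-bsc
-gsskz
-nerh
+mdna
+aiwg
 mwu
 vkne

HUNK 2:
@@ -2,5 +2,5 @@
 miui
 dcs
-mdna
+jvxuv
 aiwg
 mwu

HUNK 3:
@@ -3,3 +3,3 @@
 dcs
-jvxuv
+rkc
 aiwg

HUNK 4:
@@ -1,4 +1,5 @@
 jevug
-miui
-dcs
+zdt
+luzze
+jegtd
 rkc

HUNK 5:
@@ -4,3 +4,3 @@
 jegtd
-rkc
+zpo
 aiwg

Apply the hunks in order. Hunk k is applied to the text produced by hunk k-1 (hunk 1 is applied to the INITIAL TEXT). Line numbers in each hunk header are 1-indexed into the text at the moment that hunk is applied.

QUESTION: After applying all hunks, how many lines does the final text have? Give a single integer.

Answer: 8

Derivation:
Hunk 1: at line 2 remove [bsc,gsskz,nerh] add [mdna,aiwg] -> 7 lines: jevug miui dcs mdna aiwg mwu vkne
Hunk 2: at line 2 remove [mdna] add [jvxuv] -> 7 lines: jevug miui dcs jvxuv aiwg mwu vkne
Hunk 3: at line 3 remove [jvxuv] add [rkc] -> 7 lines: jevug miui dcs rkc aiwg mwu vkne
Hunk 4: at line 1 remove [miui,dcs] add [zdt,luzze,jegtd] -> 8 lines: jevug zdt luzze jegtd rkc aiwg mwu vkne
Hunk 5: at line 4 remove [rkc] add [zpo] -> 8 lines: jevug zdt luzze jegtd zpo aiwg mwu vkne
Final line count: 8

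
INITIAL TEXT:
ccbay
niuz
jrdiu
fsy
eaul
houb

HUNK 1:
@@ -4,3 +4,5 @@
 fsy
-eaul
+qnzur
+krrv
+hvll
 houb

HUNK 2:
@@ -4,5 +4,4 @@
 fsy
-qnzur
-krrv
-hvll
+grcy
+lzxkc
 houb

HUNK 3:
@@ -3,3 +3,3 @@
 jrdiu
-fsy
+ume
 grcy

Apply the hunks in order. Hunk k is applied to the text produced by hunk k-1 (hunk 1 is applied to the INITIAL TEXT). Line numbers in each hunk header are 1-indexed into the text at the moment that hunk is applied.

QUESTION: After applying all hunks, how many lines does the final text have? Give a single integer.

Answer: 7

Derivation:
Hunk 1: at line 4 remove [eaul] add [qnzur,krrv,hvll] -> 8 lines: ccbay niuz jrdiu fsy qnzur krrv hvll houb
Hunk 2: at line 4 remove [qnzur,krrv,hvll] add [grcy,lzxkc] -> 7 lines: ccbay niuz jrdiu fsy grcy lzxkc houb
Hunk 3: at line 3 remove [fsy] add [ume] -> 7 lines: ccbay niuz jrdiu ume grcy lzxkc houb
Final line count: 7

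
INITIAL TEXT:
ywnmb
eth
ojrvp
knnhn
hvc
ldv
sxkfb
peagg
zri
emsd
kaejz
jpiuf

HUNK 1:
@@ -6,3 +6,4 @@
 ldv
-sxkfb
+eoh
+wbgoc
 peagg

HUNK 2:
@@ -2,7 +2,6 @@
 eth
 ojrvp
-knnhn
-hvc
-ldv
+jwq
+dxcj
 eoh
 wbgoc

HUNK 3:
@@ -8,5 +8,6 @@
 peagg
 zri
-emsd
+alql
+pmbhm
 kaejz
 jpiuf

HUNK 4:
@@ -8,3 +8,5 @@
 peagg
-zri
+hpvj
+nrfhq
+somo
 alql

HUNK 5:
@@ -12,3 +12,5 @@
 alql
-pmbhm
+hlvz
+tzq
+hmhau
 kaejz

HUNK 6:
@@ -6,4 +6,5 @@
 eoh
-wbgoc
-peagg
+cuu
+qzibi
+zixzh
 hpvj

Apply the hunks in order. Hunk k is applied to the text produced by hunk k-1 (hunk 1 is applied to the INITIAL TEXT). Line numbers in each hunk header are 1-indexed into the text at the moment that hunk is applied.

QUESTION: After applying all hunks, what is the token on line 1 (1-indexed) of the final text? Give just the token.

Answer: ywnmb

Derivation:
Hunk 1: at line 6 remove [sxkfb] add [eoh,wbgoc] -> 13 lines: ywnmb eth ojrvp knnhn hvc ldv eoh wbgoc peagg zri emsd kaejz jpiuf
Hunk 2: at line 2 remove [knnhn,hvc,ldv] add [jwq,dxcj] -> 12 lines: ywnmb eth ojrvp jwq dxcj eoh wbgoc peagg zri emsd kaejz jpiuf
Hunk 3: at line 8 remove [emsd] add [alql,pmbhm] -> 13 lines: ywnmb eth ojrvp jwq dxcj eoh wbgoc peagg zri alql pmbhm kaejz jpiuf
Hunk 4: at line 8 remove [zri] add [hpvj,nrfhq,somo] -> 15 lines: ywnmb eth ojrvp jwq dxcj eoh wbgoc peagg hpvj nrfhq somo alql pmbhm kaejz jpiuf
Hunk 5: at line 12 remove [pmbhm] add [hlvz,tzq,hmhau] -> 17 lines: ywnmb eth ojrvp jwq dxcj eoh wbgoc peagg hpvj nrfhq somo alql hlvz tzq hmhau kaejz jpiuf
Hunk 6: at line 6 remove [wbgoc,peagg] add [cuu,qzibi,zixzh] -> 18 lines: ywnmb eth ojrvp jwq dxcj eoh cuu qzibi zixzh hpvj nrfhq somo alql hlvz tzq hmhau kaejz jpiuf
Final line 1: ywnmb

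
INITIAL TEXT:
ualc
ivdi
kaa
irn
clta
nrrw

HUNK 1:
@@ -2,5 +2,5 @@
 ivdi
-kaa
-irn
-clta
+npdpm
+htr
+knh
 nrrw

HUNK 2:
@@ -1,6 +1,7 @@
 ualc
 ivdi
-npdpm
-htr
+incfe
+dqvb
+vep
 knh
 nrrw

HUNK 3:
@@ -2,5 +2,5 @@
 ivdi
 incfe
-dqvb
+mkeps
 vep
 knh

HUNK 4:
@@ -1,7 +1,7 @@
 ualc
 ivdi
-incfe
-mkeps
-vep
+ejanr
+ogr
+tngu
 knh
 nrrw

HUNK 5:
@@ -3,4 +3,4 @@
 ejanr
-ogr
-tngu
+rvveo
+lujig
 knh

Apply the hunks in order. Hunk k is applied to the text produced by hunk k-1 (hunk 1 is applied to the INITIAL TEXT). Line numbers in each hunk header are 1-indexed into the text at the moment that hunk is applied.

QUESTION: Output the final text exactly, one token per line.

Answer: ualc
ivdi
ejanr
rvveo
lujig
knh
nrrw

Derivation:
Hunk 1: at line 2 remove [kaa,irn,clta] add [npdpm,htr,knh] -> 6 lines: ualc ivdi npdpm htr knh nrrw
Hunk 2: at line 1 remove [npdpm,htr] add [incfe,dqvb,vep] -> 7 lines: ualc ivdi incfe dqvb vep knh nrrw
Hunk 3: at line 2 remove [dqvb] add [mkeps] -> 7 lines: ualc ivdi incfe mkeps vep knh nrrw
Hunk 4: at line 1 remove [incfe,mkeps,vep] add [ejanr,ogr,tngu] -> 7 lines: ualc ivdi ejanr ogr tngu knh nrrw
Hunk 5: at line 3 remove [ogr,tngu] add [rvveo,lujig] -> 7 lines: ualc ivdi ejanr rvveo lujig knh nrrw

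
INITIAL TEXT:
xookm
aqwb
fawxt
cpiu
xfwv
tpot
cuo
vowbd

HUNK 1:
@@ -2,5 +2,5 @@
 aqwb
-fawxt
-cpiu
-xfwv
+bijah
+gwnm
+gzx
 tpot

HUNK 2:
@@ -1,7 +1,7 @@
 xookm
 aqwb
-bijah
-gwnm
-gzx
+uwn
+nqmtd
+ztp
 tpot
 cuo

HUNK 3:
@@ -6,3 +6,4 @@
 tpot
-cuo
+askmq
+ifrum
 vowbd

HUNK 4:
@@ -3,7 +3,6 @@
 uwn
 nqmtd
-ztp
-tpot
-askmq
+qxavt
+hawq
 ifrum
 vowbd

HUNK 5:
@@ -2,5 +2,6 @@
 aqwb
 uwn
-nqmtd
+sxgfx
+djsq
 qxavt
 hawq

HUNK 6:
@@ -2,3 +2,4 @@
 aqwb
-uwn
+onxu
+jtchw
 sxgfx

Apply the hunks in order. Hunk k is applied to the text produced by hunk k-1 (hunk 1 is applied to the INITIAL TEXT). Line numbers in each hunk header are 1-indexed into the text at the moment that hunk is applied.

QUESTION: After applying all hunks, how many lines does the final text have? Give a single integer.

Answer: 10

Derivation:
Hunk 1: at line 2 remove [fawxt,cpiu,xfwv] add [bijah,gwnm,gzx] -> 8 lines: xookm aqwb bijah gwnm gzx tpot cuo vowbd
Hunk 2: at line 1 remove [bijah,gwnm,gzx] add [uwn,nqmtd,ztp] -> 8 lines: xookm aqwb uwn nqmtd ztp tpot cuo vowbd
Hunk 3: at line 6 remove [cuo] add [askmq,ifrum] -> 9 lines: xookm aqwb uwn nqmtd ztp tpot askmq ifrum vowbd
Hunk 4: at line 3 remove [ztp,tpot,askmq] add [qxavt,hawq] -> 8 lines: xookm aqwb uwn nqmtd qxavt hawq ifrum vowbd
Hunk 5: at line 2 remove [nqmtd] add [sxgfx,djsq] -> 9 lines: xookm aqwb uwn sxgfx djsq qxavt hawq ifrum vowbd
Hunk 6: at line 2 remove [uwn] add [onxu,jtchw] -> 10 lines: xookm aqwb onxu jtchw sxgfx djsq qxavt hawq ifrum vowbd
Final line count: 10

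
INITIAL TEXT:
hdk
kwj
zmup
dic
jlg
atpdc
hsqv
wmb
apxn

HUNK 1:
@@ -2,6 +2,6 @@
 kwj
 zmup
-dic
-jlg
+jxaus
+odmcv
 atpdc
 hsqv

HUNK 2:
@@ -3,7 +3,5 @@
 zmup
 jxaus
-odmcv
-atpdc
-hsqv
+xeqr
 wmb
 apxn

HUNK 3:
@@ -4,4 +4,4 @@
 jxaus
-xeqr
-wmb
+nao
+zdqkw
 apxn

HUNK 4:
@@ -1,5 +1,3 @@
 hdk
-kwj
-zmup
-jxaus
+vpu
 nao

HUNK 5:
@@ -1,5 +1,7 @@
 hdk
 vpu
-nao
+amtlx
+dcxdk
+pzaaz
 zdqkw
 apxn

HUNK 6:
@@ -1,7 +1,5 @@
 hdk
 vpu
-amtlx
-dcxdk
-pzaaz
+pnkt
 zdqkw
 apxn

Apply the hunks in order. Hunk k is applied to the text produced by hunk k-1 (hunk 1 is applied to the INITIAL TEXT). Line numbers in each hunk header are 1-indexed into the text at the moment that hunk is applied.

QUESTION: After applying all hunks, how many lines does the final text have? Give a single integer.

Answer: 5

Derivation:
Hunk 1: at line 2 remove [dic,jlg] add [jxaus,odmcv] -> 9 lines: hdk kwj zmup jxaus odmcv atpdc hsqv wmb apxn
Hunk 2: at line 3 remove [odmcv,atpdc,hsqv] add [xeqr] -> 7 lines: hdk kwj zmup jxaus xeqr wmb apxn
Hunk 3: at line 4 remove [xeqr,wmb] add [nao,zdqkw] -> 7 lines: hdk kwj zmup jxaus nao zdqkw apxn
Hunk 4: at line 1 remove [kwj,zmup,jxaus] add [vpu] -> 5 lines: hdk vpu nao zdqkw apxn
Hunk 5: at line 1 remove [nao] add [amtlx,dcxdk,pzaaz] -> 7 lines: hdk vpu amtlx dcxdk pzaaz zdqkw apxn
Hunk 6: at line 1 remove [amtlx,dcxdk,pzaaz] add [pnkt] -> 5 lines: hdk vpu pnkt zdqkw apxn
Final line count: 5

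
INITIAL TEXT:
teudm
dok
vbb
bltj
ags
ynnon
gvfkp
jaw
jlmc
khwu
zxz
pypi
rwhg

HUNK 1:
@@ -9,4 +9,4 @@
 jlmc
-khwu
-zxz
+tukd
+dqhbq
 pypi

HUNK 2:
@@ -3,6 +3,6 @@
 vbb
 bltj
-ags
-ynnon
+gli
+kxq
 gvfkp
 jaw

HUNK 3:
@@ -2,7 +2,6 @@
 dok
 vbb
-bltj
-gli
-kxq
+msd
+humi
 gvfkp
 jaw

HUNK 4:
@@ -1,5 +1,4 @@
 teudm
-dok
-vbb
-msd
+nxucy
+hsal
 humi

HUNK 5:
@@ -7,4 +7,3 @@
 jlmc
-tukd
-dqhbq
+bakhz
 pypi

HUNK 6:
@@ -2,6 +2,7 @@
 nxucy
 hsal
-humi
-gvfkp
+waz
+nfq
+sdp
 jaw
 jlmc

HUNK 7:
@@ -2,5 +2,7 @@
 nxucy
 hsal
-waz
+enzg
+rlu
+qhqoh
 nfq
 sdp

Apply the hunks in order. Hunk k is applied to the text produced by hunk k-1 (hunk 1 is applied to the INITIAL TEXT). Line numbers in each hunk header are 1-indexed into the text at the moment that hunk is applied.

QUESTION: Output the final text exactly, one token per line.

Hunk 1: at line 9 remove [khwu,zxz] add [tukd,dqhbq] -> 13 lines: teudm dok vbb bltj ags ynnon gvfkp jaw jlmc tukd dqhbq pypi rwhg
Hunk 2: at line 3 remove [ags,ynnon] add [gli,kxq] -> 13 lines: teudm dok vbb bltj gli kxq gvfkp jaw jlmc tukd dqhbq pypi rwhg
Hunk 3: at line 2 remove [bltj,gli,kxq] add [msd,humi] -> 12 lines: teudm dok vbb msd humi gvfkp jaw jlmc tukd dqhbq pypi rwhg
Hunk 4: at line 1 remove [dok,vbb,msd] add [nxucy,hsal] -> 11 lines: teudm nxucy hsal humi gvfkp jaw jlmc tukd dqhbq pypi rwhg
Hunk 5: at line 7 remove [tukd,dqhbq] add [bakhz] -> 10 lines: teudm nxucy hsal humi gvfkp jaw jlmc bakhz pypi rwhg
Hunk 6: at line 2 remove [humi,gvfkp] add [waz,nfq,sdp] -> 11 lines: teudm nxucy hsal waz nfq sdp jaw jlmc bakhz pypi rwhg
Hunk 7: at line 2 remove [waz] add [enzg,rlu,qhqoh] -> 13 lines: teudm nxucy hsal enzg rlu qhqoh nfq sdp jaw jlmc bakhz pypi rwhg

Answer: teudm
nxucy
hsal
enzg
rlu
qhqoh
nfq
sdp
jaw
jlmc
bakhz
pypi
rwhg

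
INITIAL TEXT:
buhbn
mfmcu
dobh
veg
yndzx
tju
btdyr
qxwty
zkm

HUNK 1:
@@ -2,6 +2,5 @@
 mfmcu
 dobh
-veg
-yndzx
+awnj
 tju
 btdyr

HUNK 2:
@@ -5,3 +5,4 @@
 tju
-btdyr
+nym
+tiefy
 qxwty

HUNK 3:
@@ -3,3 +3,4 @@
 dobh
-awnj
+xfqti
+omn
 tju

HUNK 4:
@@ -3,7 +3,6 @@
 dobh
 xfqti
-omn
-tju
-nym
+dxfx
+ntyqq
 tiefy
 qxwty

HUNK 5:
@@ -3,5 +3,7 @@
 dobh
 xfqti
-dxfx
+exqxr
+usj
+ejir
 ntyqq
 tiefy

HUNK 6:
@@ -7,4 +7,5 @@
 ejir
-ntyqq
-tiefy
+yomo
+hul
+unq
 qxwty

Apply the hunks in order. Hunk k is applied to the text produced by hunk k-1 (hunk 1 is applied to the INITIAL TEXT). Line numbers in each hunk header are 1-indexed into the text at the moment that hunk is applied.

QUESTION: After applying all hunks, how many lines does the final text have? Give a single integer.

Answer: 12

Derivation:
Hunk 1: at line 2 remove [veg,yndzx] add [awnj] -> 8 lines: buhbn mfmcu dobh awnj tju btdyr qxwty zkm
Hunk 2: at line 5 remove [btdyr] add [nym,tiefy] -> 9 lines: buhbn mfmcu dobh awnj tju nym tiefy qxwty zkm
Hunk 3: at line 3 remove [awnj] add [xfqti,omn] -> 10 lines: buhbn mfmcu dobh xfqti omn tju nym tiefy qxwty zkm
Hunk 4: at line 3 remove [omn,tju,nym] add [dxfx,ntyqq] -> 9 lines: buhbn mfmcu dobh xfqti dxfx ntyqq tiefy qxwty zkm
Hunk 5: at line 3 remove [dxfx] add [exqxr,usj,ejir] -> 11 lines: buhbn mfmcu dobh xfqti exqxr usj ejir ntyqq tiefy qxwty zkm
Hunk 6: at line 7 remove [ntyqq,tiefy] add [yomo,hul,unq] -> 12 lines: buhbn mfmcu dobh xfqti exqxr usj ejir yomo hul unq qxwty zkm
Final line count: 12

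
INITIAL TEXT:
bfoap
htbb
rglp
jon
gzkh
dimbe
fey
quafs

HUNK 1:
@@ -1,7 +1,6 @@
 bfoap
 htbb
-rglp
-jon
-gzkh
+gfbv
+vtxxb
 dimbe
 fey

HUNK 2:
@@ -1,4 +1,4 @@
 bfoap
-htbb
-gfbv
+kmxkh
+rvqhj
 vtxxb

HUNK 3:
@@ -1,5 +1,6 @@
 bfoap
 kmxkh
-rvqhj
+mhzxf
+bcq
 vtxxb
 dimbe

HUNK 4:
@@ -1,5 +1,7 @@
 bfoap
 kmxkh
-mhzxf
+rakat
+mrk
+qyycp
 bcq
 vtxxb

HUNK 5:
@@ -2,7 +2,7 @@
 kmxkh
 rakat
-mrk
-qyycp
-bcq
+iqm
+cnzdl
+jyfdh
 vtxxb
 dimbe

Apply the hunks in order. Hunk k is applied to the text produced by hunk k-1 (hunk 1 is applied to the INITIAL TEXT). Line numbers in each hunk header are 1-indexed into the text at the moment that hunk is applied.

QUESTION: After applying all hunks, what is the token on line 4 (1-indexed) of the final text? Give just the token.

Answer: iqm

Derivation:
Hunk 1: at line 1 remove [rglp,jon,gzkh] add [gfbv,vtxxb] -> 7 lines: bfoap htbb gfbv vtxxb dimbe fey quafs
Hunk 2: at line 1 remove [htbb,gfbv] add [kmxkh,rvqhj] -> 7 lines: bfoap kmxkh rvqhj vtxxb dimbe fey quafs
Hunk 3: at line 1 remove [rvqhj] add [mhzxf,bcq] -> 8 lines: bfoap kmxkh mhzxf bcq vtxxb dimbe fey quafs
Hunk 4: at line 1 remove [mhzxf] add [rakat,mrk,qyycp] -> 10 lines: bfoap kmxkh rakat mrk qyycp bcq vtxxb dimbe fey quafs
Hunk 5: at line 2 remove [mrk,qyycp,bcq] add [iqm,cnzdl,jyfdh] -> 10 lines: bfoap kmxkh rakat iqm cnzdl jyfdh vtxxb dimbe fey quafs
Final line 4: iqm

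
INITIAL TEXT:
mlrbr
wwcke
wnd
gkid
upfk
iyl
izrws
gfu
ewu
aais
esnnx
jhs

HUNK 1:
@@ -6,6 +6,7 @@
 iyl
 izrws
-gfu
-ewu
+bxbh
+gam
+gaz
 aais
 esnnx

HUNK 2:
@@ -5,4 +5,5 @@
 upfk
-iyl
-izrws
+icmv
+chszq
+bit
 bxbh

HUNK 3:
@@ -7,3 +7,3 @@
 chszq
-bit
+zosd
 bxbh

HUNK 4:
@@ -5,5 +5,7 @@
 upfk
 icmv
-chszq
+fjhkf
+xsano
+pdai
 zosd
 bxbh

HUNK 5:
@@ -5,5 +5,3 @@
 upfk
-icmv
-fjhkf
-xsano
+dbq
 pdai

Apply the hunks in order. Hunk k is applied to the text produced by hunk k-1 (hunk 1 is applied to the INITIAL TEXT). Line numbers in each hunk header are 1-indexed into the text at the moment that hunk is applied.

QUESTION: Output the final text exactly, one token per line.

Answer: mlrbr
wwcke
wnd
gkid
upfk
dbq
pdai
zosd
bxbh
gam
gaz
aais
esnnx
jhs

Derivation:
Hunk 1: at line 6 remove [gfu,ewu] add [bxbh,gam,gaz] -> 13 lines: mlrbr wwcke wnd gkid upfk iyl izrws bxbh gam gaz aais esnnx jhs
Hunk 2: at line 5 remove [iyl,izrws] add [icmv,chszq,bit] -> 14 lines: mlrbr wwcke wnd gkid upfk icmv chszq bit bxbh gam gaz aais esnnx jhs
Hunk 3: at line 7 remove [bit] add [zosd] -> 14 lines: mlrbr wwcke wnd gkid upfk icmv chszq zosd bxbh gam gaz aais esnnx jhs
Hunk 4: at line 5 remove [chszq] add [fjhkf,xsano,pdai] -> 16 lines: mlrbr wwcke wnd gkid upfk icmv fjhkf xsano pdai zosd bxbh gam gaz aais esnnx jhs
Hunk 5: at line 5 remove [icmv,fjhkf,xsano] add [dbq] -> 14 lines: mlrbr wwcke wnd gkid upfk dbq pdai zosd bxbh gam gaz aais esnnx jhs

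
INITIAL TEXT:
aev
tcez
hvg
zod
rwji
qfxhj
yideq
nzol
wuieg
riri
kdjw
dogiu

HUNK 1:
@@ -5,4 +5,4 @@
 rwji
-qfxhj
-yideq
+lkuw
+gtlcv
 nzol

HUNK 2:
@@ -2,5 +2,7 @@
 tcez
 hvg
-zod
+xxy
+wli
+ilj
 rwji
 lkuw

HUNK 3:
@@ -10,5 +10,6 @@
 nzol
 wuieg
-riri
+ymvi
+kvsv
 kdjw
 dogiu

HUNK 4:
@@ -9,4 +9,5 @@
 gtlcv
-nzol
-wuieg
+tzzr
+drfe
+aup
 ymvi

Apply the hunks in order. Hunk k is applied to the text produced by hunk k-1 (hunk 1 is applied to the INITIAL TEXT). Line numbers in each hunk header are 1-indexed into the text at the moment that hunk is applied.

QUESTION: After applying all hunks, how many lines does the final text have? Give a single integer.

Hunk 1: at line 5 remove [qfxhj,yideq] add [lkuw,gtlcv] -> 12 lines: aev tcez hvg zod rwji lkuw gtlcv nzol wuieg riri kdjw dogiu
Hunk 2: at line 2 remove [zod] add [xxy,wli,ilj] -> 14 lines: aev tcez hvg xxy wli ilj rwji lkuw gtlcv nzol wuieg riri kdjw dogiu
Hunk 3: at line 10 remove [riri] add [ymvi,kvsv] -> 15 lines: aev tcez hvg xxy wli ilj rwji lkuw gtlcv nzol wuieg ymvi kvsv kdjw dogiu
Hunk 4: at line 9 remove [nzol,wuieg] add [tzzr,drfe,aup] -> 16 lines: aev tcez hvg xxy wli ilj rwji lkuw gtlcv tzzr drfe aup ymvi kvsv kdjw dogiu
Final line count: 16

Answer: 16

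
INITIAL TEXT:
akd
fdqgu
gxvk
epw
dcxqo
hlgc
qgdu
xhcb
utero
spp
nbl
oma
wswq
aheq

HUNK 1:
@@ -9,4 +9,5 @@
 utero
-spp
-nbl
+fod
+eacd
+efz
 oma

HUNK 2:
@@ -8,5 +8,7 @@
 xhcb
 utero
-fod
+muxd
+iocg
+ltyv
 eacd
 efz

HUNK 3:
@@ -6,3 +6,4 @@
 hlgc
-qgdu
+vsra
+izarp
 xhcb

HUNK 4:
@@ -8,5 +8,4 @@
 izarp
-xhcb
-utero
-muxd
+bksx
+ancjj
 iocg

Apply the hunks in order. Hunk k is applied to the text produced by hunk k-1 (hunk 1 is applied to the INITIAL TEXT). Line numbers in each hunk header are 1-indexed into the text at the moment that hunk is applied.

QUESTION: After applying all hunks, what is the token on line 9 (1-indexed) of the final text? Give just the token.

Hunk 1: at line 9 remove [spp,nbl] add [fod,eacd,efz] -> 15 lines: akd fdqgu gxvk epw dcxqo hlgc qgdu xhcb utero fod eacd efz oma wswq aheq
Hunk 2: at line 8 remove [fod] add [muxd,iocg,ltyv] -> 17 lines: akd fdqgu gxvk epw dcxqo hlgc qgdu xhcb utero muxd iocg ltyv eacd efz oma wswq aheq
Hunk 3: at line 6 remove [qgdu] add [vsra,izarp] -> 18 lines: akd fdqgu gxvk epw dcxqo hlgc vsra izarp xhcb utero muxd iocg ltyv eacd efz oma wswq aheq
Hunk 4: at line 8 remove [xhcb,utero,muxd] add [bksx,ancjj] -> 17 lines: akd fdqgu gxvk epw dcxqo hlgc vsra izarp bksx ancjj iocg ltyv eacd efz oma wswq aheq
Final line 9: bksx

Answer: bksx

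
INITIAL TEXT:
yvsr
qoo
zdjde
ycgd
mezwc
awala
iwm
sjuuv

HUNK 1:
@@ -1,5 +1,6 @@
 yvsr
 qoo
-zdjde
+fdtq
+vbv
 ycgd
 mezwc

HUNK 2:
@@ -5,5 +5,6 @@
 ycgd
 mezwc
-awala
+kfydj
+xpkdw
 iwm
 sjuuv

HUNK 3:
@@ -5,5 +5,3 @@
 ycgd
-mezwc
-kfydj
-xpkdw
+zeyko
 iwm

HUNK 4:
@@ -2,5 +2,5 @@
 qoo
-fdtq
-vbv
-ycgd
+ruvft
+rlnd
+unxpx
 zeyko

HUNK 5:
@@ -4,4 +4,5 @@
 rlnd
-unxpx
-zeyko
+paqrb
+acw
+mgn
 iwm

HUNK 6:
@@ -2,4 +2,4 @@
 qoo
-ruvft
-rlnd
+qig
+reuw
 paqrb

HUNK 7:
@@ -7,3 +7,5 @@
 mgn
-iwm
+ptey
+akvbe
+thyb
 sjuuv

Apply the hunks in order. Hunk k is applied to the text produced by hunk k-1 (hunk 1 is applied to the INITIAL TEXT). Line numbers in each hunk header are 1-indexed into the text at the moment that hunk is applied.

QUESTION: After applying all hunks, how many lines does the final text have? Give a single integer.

Hunk 1: at line 1 remove [zdjde] add [fdtq,vbv] -> 9 lines: yvsr qoo fdtq vbv ycgd mezwc awala iwm sjuuv
Hunk 2: at line 5 remove [awala] add [kfydj,xpkdw] -> 10 lines: yvsr qoo fdtq vbv ycgd mezwc kfydj xpkdw iwm sjuuv
Hunk 3: at line 5 remove [mezwc,kfydj,xpkdw] add [zeyko] -> 8 lines: yvsr qoo fdtq vbv ycgd zeyko iwm sjuuv
Hunk 4: at line 2 remove [fdtq,vbv,ycgd] add [ruvft,rlnd,unxpx] -> 8 lines: yvsr qoo ruvft rlnd unxpx zeyko iwm sjuuv
Hunk 5: at line 4 remove [unxpx,zeyko] add [paqrb,acw,mgn] -> 9 lines: yvsr qoo ruvft rlnd paqrb acw mgn iwm sjuuv
Hunk 6: at line 2 remove [ruvft,rlnd] add [qig,reuw] -> 9 lines: yvsr qoo qig reuw paqrb acw mgn iwm sjuuv
Hunk 7: at line 7 remove [iwm] add [ptey,akvbe,thyb] -> 11 lines: yvsr qoo qig reuw paqrb acw mgn ptey akvbe thyb sjuuv
Final line count: 11

Answer: 11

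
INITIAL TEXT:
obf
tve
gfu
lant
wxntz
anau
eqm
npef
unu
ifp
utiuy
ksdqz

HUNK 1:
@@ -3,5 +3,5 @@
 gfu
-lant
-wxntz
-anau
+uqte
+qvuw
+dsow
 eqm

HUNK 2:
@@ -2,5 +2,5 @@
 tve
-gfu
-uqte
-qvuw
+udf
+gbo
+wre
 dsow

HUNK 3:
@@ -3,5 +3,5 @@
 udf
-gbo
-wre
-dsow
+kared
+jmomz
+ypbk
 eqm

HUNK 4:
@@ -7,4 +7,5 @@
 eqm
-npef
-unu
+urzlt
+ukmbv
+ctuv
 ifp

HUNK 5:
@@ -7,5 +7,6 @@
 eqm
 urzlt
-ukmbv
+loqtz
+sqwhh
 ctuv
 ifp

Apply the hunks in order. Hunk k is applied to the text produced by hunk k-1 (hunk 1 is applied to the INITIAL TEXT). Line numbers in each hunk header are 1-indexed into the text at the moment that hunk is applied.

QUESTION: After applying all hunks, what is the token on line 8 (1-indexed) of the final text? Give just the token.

Hunk 1: at line 3 remove [lant,wxntz,anau] add [uqte,qvuw,dsow] -> 12 lines: obf tve gfu uqte qvuw dsow eqm npef unu ifp utiuy ksdqz
Hunk 2: at line 2 remove [gfu,uqte,qvuw] add [udf,gbo,wre] -> 12 lines: obf tve udf gbo wre dsow eqm npef unu ifp utiuy ksdqz
Hunk 3: at line 3 remove [gbo,wre,dsow] add [kared,jmomz,ypbk] -> 12 lines: obf tve udf kared jmomz ypbk eqm npef unu ifp utiuy ksdqz
Hunk 4: at line 7 remove [npef,unu] add [urzlt,ukmbv,ctuv] -> 13 lines: obf tve udf kared jmomz ypbk eqm urzlt ukmbv ctuv ifp utiuy ksdqz
Hunk 5: at line 7 remove [ukmbv] add [loqtz,sqwhh] -> 14 lines: obf tve udf kared jmomz ypbk eqm urzlt loqtz sqwhh ctuv ifp utiuy ksdqz
Final line 8: urzlt

Answer: urzlt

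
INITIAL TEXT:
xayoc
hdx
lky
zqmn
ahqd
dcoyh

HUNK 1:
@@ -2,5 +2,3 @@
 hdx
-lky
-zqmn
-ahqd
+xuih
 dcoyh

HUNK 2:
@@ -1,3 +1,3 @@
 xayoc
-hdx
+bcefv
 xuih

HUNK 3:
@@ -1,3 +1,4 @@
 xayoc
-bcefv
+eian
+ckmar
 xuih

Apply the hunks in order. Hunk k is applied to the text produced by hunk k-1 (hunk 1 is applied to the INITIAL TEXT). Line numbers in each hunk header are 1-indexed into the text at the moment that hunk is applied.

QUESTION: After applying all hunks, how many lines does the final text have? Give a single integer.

Answer: 5

Derivation:
Hunk 1: at line 2 remove [lky,zqmn,ahqd] add [xuih] -> 4 lines: xayoc hdx xuih dcoyh
Hunk 2: at line 1 remove [hdx] add [bcefv] -> 4 lines: xayoc bcefv xuih dcoyh
Hunk 3: at line 1 remove [bcefv] add [eian,ckmar] -> 5 lines: xayoc eian ckmar xuih dcoyh
Final line count: 5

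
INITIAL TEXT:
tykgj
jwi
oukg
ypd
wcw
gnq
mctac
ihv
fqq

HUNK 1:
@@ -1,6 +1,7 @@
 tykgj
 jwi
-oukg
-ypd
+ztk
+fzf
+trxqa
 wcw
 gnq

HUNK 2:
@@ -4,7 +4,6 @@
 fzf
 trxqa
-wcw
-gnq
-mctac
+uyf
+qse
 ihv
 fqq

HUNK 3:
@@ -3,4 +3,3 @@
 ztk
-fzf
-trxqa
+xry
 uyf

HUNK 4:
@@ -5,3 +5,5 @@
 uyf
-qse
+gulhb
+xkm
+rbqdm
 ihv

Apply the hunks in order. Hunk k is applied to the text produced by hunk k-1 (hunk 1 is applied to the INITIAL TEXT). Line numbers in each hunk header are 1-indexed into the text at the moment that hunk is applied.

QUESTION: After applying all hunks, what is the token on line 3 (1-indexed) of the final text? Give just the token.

Hunk 1: at line 1 remove [oukg,ypd] add [ztk,fzf,trxqa] -> 10 lines: tykgj jwi ztk fzf trxqa wcw gnq mctac ihv fqq
Hunk 2: at line 4 remove [wcw,gnq,mctac] add [uyf,qse] -> 9 lines: tykgj jwi ztk fzf trxqa uyf qse ihv fqq
Hunk 3: at line 3 remove [fzf,trxqa] add [xry] -> 8 lines: tykgj jwi ztk xry uyf qse ihv fqq
Hunk 4: at line 5 remove [qse] add [gulhb,xkm,rbqdm] -> 10 lines: tykgj jwi ztk xry uyf gulhb xkm rbqdm ihv fqq
Final line 3: ztk

Answer: ztk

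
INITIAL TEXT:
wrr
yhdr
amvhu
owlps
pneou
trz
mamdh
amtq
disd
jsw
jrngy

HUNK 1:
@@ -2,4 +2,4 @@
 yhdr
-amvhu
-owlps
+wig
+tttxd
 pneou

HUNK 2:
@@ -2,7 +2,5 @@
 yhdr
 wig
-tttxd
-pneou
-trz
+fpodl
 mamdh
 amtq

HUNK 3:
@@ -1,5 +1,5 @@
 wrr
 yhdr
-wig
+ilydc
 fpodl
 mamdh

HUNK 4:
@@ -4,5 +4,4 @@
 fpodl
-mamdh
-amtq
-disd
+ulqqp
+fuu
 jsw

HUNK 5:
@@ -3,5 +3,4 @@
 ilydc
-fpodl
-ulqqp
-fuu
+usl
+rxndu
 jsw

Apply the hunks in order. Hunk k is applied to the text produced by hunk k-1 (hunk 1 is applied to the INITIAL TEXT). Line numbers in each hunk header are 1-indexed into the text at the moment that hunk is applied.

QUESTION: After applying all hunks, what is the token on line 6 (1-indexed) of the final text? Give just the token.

Hunk 1: at line 2 remove [amvhu,owlps] add [wig,tttxd] -> 11 lines: wrr yhdr wig tttxd pneou trz mamdh amtq disd jsw jrngy
Hunk 2: at line 2 remove [tttxd,pneou,trz] add [fpodl] -> 9 lines: wrr yhdr wig fpodl mamdh amtq disd jsw jrngy
Hunk 3: at line 1 remove [wig] add [ilydc] -> 9 lines: wrr yhdr ilydc fpodl mamdh amtq disd jsw jrngy
Hunk 4: at line 4 remove [mamdh,amtq,disd] add [ulqqp,fuu] -> 8 lines: wrr yhdr ilydc fpodl ulqqp fuu jsw jrngy
Hunk 5: at line 3 remove [fpodl,ulqqp,fuu] add [usl,rxndu] -> 7 lines: wrr yhdr ilydc usl rxndu jsw jrngy
Final line 6: jsw

Answer: jsw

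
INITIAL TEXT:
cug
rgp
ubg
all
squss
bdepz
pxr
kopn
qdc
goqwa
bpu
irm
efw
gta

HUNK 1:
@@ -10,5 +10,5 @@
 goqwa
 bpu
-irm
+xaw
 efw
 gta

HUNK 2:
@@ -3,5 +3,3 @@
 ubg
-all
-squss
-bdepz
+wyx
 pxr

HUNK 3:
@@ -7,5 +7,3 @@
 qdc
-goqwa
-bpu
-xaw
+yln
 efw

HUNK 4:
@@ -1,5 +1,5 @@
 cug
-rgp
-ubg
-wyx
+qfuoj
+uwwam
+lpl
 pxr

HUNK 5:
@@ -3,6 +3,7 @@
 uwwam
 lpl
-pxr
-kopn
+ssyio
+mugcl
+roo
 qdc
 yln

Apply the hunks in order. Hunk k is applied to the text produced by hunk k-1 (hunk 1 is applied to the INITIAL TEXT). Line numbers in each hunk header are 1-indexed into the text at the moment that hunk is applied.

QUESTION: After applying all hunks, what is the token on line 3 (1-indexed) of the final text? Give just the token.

Answer: uwwam

Derivation:
Hunk 1: at line 10 remove [irm] add [xaw] -> 14 lines: cug rgp ubg all squss bdepz pxr kopn qdc goqwa bpu xaw efw gta
Hunk 2: at line 3 remove [all,squss,bdepz] add [wyx] -> 12 lines: cug rgp ubg wyx pxr kopn qdc goqwa bpu xaw efw gta
Hunk 3: at line 7 remove [goqwa,bpu,xaw] add [yln] -> 10 lines: cug rgp ubg wyx pxr kopn qdc yln efw gta
Hunk 4: at line 1 remove [rgp,ubg,wyx] add [qfuoj,uwwam,lpl] -> 10 lines: cug qfuoj uwwam lpl pxr kopn qdc yln efw gta
Hunk 5: at line 3 remove [pxr,kopn] add [ssyio,mugcl,roo] -> 11 lines: cug qfuoj uwwam lpl ssyio mugcl roo qdc yln efw gta
Final line 3: uwwam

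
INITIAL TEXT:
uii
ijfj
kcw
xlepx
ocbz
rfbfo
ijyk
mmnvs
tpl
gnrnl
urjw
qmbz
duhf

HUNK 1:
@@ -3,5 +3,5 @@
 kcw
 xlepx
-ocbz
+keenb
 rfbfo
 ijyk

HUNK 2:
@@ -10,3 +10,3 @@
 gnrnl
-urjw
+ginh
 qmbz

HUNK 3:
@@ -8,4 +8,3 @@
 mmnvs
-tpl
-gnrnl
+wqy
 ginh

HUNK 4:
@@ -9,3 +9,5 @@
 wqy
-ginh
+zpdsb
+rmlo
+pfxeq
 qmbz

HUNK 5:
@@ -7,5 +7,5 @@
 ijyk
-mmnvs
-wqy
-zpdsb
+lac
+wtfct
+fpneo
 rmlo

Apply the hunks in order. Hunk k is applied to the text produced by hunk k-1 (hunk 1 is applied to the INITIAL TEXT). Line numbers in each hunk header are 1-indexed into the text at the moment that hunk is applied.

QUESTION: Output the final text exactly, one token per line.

Answer: uii
ijfj
kcw
xlepx
keenb
rfbfo
ijyk
lac
wtfct
fpneo
rmlo
pfxeq
qmbz
duhf

Derivation:
Hunk 1: at line 3 remove [ocbz] add [keenb] -> 13 lines: uii ijfj kcw xlepx keenb rfbfo ijyk mmnvs tpl gnrnl urjw qmbz duhf
Hunk 2: at line 10 remove [urjw] add [ginh] -> 13 lines: uii ijfj kcw xlepx keenb rfbfo ijyk mmnvs tpl gnrnl ginh qmbz duhf
Hunk 3: at line 8 remove [tpl,gnrnl] add [wqy] -> 12 lines: uii ijfj kcw xlepx keenb rfbfo ijyk mmnvs wqy ginh qmbz duhf
Hunk 4: at line 9 remove [ginh] add [zpdsb,rmlo,pfxeq] -> 14 lines: uii ijfj kcw xlepx keenb rfbfo ijyk mmnvs wqy zpdsb rmlo pfxeq qmbz duhf
Hunk 5: at line 7 remove [mmnvs,wqy,zpdsb] add [lac,wtfct,fpneo] -> 14 lines: uii ijfj kcw xlepx keenb rfbfo ijyk lac wtfct fpneo rmlo pfxeq qmbz duhf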